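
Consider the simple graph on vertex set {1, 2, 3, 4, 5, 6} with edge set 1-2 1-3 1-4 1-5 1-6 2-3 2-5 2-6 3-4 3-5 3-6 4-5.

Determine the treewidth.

A width-3 tree decomposition is:
Bags: B1 = {1, 2, 3, 5}  B2 = {1, 3, 4, 5}  B3 = {1, 2, 3, 6}
Tree: B1–B2, B1–B3
Every bag has size at most 4, so the width is 4 − 1 = 3 and tw(G) ≤ 3. Conversely, {1, 2, 3, 5} is a clique of size 4, and the vertices of any clique must share a bag in every tree decomposition; so some bag has ≥ 4 vertices and tw(G) ≥ 3. The upper and lower bounds meet at 3, so that is the treewidth.

3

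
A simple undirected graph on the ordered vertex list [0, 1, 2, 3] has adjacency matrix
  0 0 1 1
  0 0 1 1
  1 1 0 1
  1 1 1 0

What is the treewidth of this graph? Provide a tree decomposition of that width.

The largest bag has 3 vertices, giving width 2; this decomposition certifies tw(G) ≤ 2. On the other hand G contains the 3-clique {0, 2, 3}. A clique must lie in a single bag of any decomposition, so no decomposition can have width below 2. Combining the bounds, tw(G) = 2.

Treewidth 2.
One optimal decomposition is:
Bags: B1 = {1, 2, 3}  B2 = {0, 2, 3}
Tree: B1–B2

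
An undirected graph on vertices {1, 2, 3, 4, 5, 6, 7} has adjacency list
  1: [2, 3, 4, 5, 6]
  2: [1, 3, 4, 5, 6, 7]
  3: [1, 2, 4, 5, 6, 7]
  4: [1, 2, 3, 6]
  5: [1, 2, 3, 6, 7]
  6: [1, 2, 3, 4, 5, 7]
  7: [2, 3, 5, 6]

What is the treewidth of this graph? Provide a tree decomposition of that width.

Every bag has size at most 5, so the width is 5 − 1 = 4 and tw(G) ≤ 4. For the lower bound, the 5 vertices {1, 2, 3, 4, 6} are pairwise adjacent, and any tree decomposition puts a clique entirely inside one bag — forcing width ≥ 4. Combining the bounds, tw(G) = 4.

Treewidth 4.
One optimal decomposition is:
Bags: B1 = {1, 2, 3, 5, 6}  B2 = {2, 3, 5, 6, 7}  B3 = {1, 2, 3, 4, 6}
Tree: B1–B2, B1–B3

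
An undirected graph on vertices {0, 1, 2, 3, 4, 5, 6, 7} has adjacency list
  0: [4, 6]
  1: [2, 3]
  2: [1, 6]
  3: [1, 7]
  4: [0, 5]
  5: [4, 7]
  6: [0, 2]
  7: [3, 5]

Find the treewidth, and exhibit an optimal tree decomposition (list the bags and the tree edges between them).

Treewidth 2.
Bags: B1 = {0, 2, 6}  B2 = {0, 1, 2}  B3 = {0, 1, 3}  B4 = {0, 3, 7}  B5 = {0, 5, 7}  B6 = {0, 4, 5}
Tree: B1–B2, B2–B3, B3–B4, B4–B5, B5–B6

The largest bag has 3 vertices, giving width 2; this decomposition certifies tw(G) ≤ 2. For the lower bound, G contains the cycle 0–6–2–1–3–7–5–4–0, so G is not a forest; only forests have treewidth ≤ 1, hence tw(G) ≥ 2. Hence tw(G) = 2 exactly.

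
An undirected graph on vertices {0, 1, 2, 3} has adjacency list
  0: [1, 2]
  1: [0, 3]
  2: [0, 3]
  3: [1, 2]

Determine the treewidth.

2

A width-2 tree decomposition is:
Bags: B1 = {0, 2, 3}  B2 = {0, 1, 3}
Tree: B1–B2
The largest bag has 3 vertices, giving width 2; this decomposition certifies tw(G) ≤ 2. The edges 0–2–3–1–0 form a cycle, so G is not a tree and its treewidth is at least 2. Combining the bounds, tw(G) = 2.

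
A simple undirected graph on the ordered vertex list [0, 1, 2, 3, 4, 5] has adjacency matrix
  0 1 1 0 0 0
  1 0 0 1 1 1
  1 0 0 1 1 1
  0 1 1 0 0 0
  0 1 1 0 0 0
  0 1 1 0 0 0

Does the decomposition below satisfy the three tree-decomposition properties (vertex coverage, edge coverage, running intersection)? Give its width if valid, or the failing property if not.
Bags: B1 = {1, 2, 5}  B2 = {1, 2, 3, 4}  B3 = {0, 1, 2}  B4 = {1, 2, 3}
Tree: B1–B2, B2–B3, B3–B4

A tree decomposition must satisfy three properties: every vertex lies in some bag; for every edge, both endpoints lie together in some bag; and for every vertex, the bags containing it form a connected subtree. Here bags containing vertex 3 are not connected in the tree, so the decomposition is invalid.

No — bags containing vertex 3 are not connected in the tree.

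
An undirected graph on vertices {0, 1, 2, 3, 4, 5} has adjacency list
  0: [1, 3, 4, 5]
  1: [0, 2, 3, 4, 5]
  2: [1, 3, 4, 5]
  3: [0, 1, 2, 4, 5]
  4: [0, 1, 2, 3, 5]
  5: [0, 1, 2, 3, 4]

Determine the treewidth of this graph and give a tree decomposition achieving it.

Treewidth 4.
One optimal decomposition is:
Bags: B1 = {1, 2, 3, 4, 5}  B2 = {0, 1, 3, 4, 5}
Tree: B1–B2

Every bag has size at most 5, so the width is 5 − 1 = 4 and tw(G) ≤ 4. On the other hand G contains the 5-clique {0, 1, 3, 4, 5}. A clique must lie in a single bag of any decomposition, so no decomposition can have width below 4. The upper and lower bounds meet at 4, so that is the treewidth.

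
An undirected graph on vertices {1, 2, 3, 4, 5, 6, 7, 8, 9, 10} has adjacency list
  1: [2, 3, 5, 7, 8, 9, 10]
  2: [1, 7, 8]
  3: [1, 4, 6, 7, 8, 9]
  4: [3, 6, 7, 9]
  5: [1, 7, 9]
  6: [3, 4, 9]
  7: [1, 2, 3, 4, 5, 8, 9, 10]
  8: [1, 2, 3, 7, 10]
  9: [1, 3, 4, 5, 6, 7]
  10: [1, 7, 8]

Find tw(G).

3

A width-3 tree decomposition is:
Bags: B1 = {1, 3, 7, 9}  B2 = {1, 3, 7, 8}  B3 = {3, 4, 7, 9}  B4 = {3, 4, 6, 9}  B5 = {1, 7, 8, 10}  B6 = {1, 2, 7, 8}  B7 = {1, 5, 7, 9}
Tree: B1–B2, B1–B3, B3–B4, B2–B5, B5–B6, B1–B7
Each bag holds 4 vertices, so the decomposition has width 3, which upper-bounds the treewidth. On the other hand G contains the 4-clique {3, 4, 6, 9}. A clique must lie in a single bag of any decomposition, so no decomposition can have width below 3. Hence tw(G) = 3 exactly.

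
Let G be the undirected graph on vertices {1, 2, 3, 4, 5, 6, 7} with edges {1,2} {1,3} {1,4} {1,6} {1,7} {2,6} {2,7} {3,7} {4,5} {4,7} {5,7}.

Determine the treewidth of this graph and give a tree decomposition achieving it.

Treewidth 2.
One optimal decomposition is:
Bags: B1 = {1, 2, 7}  B2 = {1, 4, 7}  B3 = {1, 2, 6}  B4 = {1, 3, 7}  B5 = {4, 5, 7}
Tree: B1–B2, B1–B3, B2–B4, B2–B5

The largest bag has 3 vertices, giving width 2; this decomposition certifies tw(G) ≤ 2. Conversely, {1, 2, 6} is a clique of size 3, and the vertices of any clique must share a bag in every tree decomposition; so some bag has ≥ 3 vertices and tw(G) ≥ 2. Hence tw(G) = 2 exactly.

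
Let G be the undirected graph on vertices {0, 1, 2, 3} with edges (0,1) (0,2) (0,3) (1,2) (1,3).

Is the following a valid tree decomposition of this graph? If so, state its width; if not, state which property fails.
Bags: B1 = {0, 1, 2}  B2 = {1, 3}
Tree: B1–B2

A tree decomposition must satisfy three properties: every vertex lies in some bag; for every edge, both endpoints lie together in some bag; and for every vertex, the bags containing it form a connected subtree. Here edge (0,3) lies in no bag, so the decomposition is invalid.

No — edge (0,3) lies in no bag.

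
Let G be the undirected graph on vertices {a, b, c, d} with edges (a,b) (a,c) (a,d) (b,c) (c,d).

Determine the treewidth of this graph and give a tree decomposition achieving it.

Treewidth 2.
One optimal decomposition is:
Bags: B1 = {a, c, d}  B2 = {a, b, c}
Tree: B1–B2

The largest bag has 3 vertices, giving width 2; this decomposition certifies tw(G) ≤ 2. Conversely, {a, c, d} is a clique of size 3, and the vertices of any clique must share a bag in every tree decomposition; so some bag has ≥ 3 vertices and tw(G) ≥ 2. Therefore the treewidth is 2.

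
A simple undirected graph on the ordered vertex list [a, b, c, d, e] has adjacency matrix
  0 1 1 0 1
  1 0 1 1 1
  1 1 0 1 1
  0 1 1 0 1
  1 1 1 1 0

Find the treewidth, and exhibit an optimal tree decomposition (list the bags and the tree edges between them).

Treewidth 3.
One such decomposition:
Bags: B1 = {b, c, d, e}  B2 = {a, b, c, e}
Tree: B1–B2

The largest bag has 4 vertices, giving width 3; this decomposition certifies tw(G) ≤ 3. Conversely, {b, c, d, e} is a clique of size 4, and the vertices of any clique must share a bag in every tree decomposition; so some bag has ≥ 4 vertices and tw(G) ≥ 3. Therefore the treewidth is 3.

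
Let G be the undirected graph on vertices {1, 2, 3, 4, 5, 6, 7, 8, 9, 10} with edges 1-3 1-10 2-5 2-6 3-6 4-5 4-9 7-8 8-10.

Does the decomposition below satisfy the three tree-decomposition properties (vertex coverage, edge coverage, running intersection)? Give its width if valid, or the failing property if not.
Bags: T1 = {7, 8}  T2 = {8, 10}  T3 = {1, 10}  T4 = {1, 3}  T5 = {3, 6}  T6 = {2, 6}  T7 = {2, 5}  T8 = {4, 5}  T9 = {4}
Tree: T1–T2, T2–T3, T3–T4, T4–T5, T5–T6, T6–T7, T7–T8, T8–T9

A tree decomposition must satisfy three properties: every vertex lies in some bag; for every edge, both endpoints lie together in some bag; and for every vertex, the bags containing it form a connected subtree. Here vertex 9 appears in no bag, so the decomposition is invalid.

No — vertex 9 appears in no bag.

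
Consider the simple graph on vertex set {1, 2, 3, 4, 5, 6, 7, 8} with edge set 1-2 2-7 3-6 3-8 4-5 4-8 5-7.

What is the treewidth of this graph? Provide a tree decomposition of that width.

Every bag has size at most 2, so the width is 2 − 1 = 1 and tw(G) ≤ 1. Any graph with an edge has treewidth ≥ 1, and G has the edge 1–2. Combining the bounds, tw(G) = 1.

Treewidth 1.
Bags: B1 = {1, 2}  B2 = {2, 7}  B3 = {5, 7}  B4 = {4, 5}  B5 = {4, 8}  B6 = {3, 8}  B7 = {3, 6}
Tree: B1–B2, B2–B3, B3–B4, B4–B5, B5–B6, B6–B7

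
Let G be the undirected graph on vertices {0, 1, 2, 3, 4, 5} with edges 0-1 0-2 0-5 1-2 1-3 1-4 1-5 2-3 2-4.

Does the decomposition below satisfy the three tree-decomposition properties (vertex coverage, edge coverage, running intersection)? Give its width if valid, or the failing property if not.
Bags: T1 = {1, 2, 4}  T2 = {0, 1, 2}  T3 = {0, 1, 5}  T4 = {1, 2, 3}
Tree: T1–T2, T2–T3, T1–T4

Every vertex of G appears in some bag (union = {0, 1, 2, 3, 4, 5}); every edge is covered by a bag; and for each vertex v the set of bags containing v is connected in the bag tree. The decomposition is therefore valid. The largest bag has 3 vertices, so the width is 2.

Yes; width 2.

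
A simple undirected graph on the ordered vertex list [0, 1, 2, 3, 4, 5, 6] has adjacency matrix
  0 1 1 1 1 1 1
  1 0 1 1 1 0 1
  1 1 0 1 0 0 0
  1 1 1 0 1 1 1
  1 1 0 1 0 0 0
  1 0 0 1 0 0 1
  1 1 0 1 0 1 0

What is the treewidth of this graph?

3

A width-3 tree decomposition is:
Bags: B1 = {0, 1, 3, 4}  B2 = {0, 1, 3, 6}  B3 = {0, 1, 2, 3}  B4 = {0, 3, 5, 6}
Tree: B1–B2, B2–B3, B2–B4
The largest bag has 4 vertices, giving width 3; this decomposition certifies tw(G) ≤ 3. For the lower bound, the 4 vertices {0, 1, 2, 3} are pairwise adjacent, and any tree decomposition puts a clique entirely inside one bag — forcing width ≥ 3. Therefore the treewidth is 3.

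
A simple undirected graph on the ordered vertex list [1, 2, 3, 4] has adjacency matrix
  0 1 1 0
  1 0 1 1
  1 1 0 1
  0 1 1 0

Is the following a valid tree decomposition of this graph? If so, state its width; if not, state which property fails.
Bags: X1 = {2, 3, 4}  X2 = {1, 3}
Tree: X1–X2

No — edge (2,1) lies in no bag.

A tree decomposition must satisfy three properties: every vertex lies in some bag; for every edge, both endpoints lie together in some bag; and for every vertex, the bags containing it form a connected subtree. Here edge (2,1) lies in no bag, so the decomposition is invalid.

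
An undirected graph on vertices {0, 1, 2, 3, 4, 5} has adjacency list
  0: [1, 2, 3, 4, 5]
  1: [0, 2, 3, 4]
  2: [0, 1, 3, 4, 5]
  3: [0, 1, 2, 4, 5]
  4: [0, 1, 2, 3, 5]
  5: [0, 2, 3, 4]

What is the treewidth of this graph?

A width-4 tree decomposition is:
Bags: B1 = {0, 2, 3, 4, 5}  B2 = {0, 1, 2, 3, 4}
Tree: B1–B2
The largest bag has 5 vertices, giving width 4; this decomposition certifies tw(G) ≤ 4. Conversely, {0, 1, 2, 3, 4} is a clique of size 5, and the vertices of any clique must share a bag in every tree decomposition; so some bag has ≥ 5 vertices and tw(G) ≥ 4. Combining the bounds, tw(G) = 4.

4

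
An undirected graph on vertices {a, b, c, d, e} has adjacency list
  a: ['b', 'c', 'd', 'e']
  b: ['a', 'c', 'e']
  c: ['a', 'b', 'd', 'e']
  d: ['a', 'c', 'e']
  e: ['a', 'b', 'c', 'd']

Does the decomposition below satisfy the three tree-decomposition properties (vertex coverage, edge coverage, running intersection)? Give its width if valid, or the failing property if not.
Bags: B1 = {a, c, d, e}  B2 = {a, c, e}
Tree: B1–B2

A tree decomposition must satisfy three properties: every vertex lies in some bag; for every edge, both endpoints lie together in some bag; and for every vertex, the bags containing it form a connected subtree. Here vertex b appears in no bag, so the decomposition is invalid.

No — vertex b appears in no bag.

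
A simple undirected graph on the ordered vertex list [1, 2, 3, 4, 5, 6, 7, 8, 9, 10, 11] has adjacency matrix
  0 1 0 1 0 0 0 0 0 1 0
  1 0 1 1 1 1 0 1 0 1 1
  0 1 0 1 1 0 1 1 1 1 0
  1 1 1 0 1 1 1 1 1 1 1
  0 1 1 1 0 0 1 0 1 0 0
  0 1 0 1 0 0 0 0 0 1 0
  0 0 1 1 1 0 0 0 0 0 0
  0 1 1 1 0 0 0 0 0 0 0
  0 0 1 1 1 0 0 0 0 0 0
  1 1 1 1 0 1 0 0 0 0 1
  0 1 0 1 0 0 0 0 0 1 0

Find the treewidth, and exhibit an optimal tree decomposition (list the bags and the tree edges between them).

Treewidth 3.
Bags: B1 = {2, 3, 4, 8}  B2 = {2, 3, 4, 5}  B3 = {2, 3, 4, 10}  B4 = {2, 4, 6, 10}  B5 = {1, 2, 4, 10}  B6 = {3, 4, 5, 7}  B7 = {3, 4, 5, 9}  B8 = {2, 4, 10, 11}
Tree: B1–B2, B1–B3, B3–B4, B4–B5, B2–B6, B2–B7, B5–B8

Every bag has size at most 4, so the width is 4 − 1 = 3 and tw(G) ≤ 3. Conversely, {3, 4, 5, 9} is a clique of size 4, and the vertices of any clique must share a bag in every tree decomposition; so some bag has ≥ 4 vertices and tw(G) ≥ 3. Therefore the treewidth is 3.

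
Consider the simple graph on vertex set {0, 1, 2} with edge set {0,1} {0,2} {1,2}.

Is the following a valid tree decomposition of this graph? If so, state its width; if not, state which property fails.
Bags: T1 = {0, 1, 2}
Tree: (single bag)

Every vertex of G appears in some bag (union = {0, 1, 2}); every edge is covered by a bag; and for each vertex v the set of bags containing v is connected in the bag tree. The decomposition is therefore valid. The largest bag has 3 vertices, so the width is 2.

Yes; width 2.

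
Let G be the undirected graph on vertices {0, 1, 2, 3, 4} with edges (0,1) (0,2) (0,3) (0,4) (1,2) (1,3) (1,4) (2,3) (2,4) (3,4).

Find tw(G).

A width-4 tree decomposition is:
Bags: B1 = {0, 1, 2, 3, 4}
Tree: (single bag)
With just one bag of size 5, the width is 5 − 1 = 4, so tw(G) ≤ 4. On the other hand G contains the 5-clique {0, 1, 2, 3, 4}. A clique must lie in a single bag of any decomposition, so no decomposition can have width below 4. Therefore the treewidth is 4.

4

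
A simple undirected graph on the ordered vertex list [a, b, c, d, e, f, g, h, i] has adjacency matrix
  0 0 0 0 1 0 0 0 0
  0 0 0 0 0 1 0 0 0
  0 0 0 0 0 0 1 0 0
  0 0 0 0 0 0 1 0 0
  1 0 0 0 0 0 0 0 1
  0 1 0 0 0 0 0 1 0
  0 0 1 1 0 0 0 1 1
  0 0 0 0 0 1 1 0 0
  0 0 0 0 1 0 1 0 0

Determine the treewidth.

A width-1 tree decomposition is:
Bags: B1 = {g, i}  B2 = {c, g}  B3 = {e, i}  B4 = {g, h}  B5 = {d, g}  B6 = {f, h}  B7 = {a, e}  B8 = {b, f}
Tree: B1–B2, B1–B3, B2–B4, B1–B5, B4–B6, B3–B7, B6–B8
Every bag has size at most 2, so the width is 2 − 1 = 1 and tw(G) ≤ 1. G has an edge, so its treewidth is at least 1. Therefore the treewidth is 1.

1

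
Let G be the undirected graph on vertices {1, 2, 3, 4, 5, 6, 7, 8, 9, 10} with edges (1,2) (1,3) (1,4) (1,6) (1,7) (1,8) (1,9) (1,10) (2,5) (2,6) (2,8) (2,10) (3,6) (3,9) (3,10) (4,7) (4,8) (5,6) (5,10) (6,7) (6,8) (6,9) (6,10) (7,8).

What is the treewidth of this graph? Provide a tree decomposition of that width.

Every bag has size at most 4, so the width is 4 − 1 = 3 and tw(G) ≤ 3. On the other hand G contains the 4-clique {1, 4, 7, 8}. A clique must lie in a single bag of any decomposition, so no decomposition can have width below 3. Therefore the treewidth is 3.

Treewidth 3.
One such decomposition:
Bags: B1 = {1, 2, 6, 10}  B2 = {1, 2, 6, 8}  B3 = {1, 3, 6, 10}  B4 = {2, 5, 6, 10}  B5 = {1, 6, 7, 8}  B6 = {1, 4, 7, 8}  B7 = {1, 3, 6, 9}
Tree: B1–B2, B1–B3, B1–B4, B2–B5, B5–B6, B3–B7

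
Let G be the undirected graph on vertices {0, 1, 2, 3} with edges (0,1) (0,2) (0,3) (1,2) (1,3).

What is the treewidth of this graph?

A width-2 tree decomposition is:
Bags: B1 = {0, 1, 3}  B2 = {0, 1, 2}
Tree: B1–B2
The largest bag has 3 vertices, giving width 2; this decomposition certifies tw(G) ≤ 2. Conversely, {0, 1, 2} is a clique of size 3, and the vertices of any clique must share a bag in every tree decomposition; so some bag has ≥ 3 vertices and tw(G) ≥ 2. Combining the bounds, tw(G) = 2.

2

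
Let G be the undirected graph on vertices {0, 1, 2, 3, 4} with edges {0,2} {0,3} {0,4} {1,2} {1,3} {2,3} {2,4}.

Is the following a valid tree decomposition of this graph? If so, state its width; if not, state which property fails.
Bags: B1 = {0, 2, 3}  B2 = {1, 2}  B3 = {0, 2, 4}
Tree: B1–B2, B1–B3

A tree decomposition must satisfy three properties: every vertex lies in some bag; for every edge, both endpoints lie together in some bag; and for every vertex, the bags containing it form a connected subtree. Here edge (3,1) lies in no bag, so the decomposition is invalid.

No — edge (3,1) lies in no bag.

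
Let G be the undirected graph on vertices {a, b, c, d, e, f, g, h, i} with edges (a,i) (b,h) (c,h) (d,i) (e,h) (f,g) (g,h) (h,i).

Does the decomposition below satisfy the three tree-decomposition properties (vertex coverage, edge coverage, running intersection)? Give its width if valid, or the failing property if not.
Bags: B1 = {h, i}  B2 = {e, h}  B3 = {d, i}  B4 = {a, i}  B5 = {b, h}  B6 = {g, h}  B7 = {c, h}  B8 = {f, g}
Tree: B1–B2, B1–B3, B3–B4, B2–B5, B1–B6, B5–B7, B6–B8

Yes; width 1.

Every vertex of G appears in some bag (union = {a, b, c, d, e, f, g, h, i}); every edge is covered by a bag; and for each vertex v the set of bags containing v is connected in the bag tree. The decomposition is therefore valid. The largest bag has 2 vertices, so the width is 1.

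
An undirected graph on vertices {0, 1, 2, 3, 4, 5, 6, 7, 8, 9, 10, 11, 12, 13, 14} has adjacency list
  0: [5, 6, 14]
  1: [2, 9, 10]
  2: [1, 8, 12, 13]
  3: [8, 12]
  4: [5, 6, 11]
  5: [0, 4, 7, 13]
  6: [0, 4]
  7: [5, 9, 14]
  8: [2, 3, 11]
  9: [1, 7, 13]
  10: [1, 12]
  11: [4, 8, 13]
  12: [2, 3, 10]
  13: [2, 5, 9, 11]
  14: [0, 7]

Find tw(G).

3

A width-3 tree decomposition is:
Bags: B1 = {0, 6, 7, 14}  B2 = {0, 5, 6, 7}  B3 = {4, 5, 6, 7}  B4 = {4, 5, 7, 9}  B5 = {4, 5, 9, 13}  B6 = {4, 9, 11, 13}  B7 = {1, 9, 11, 13}  B8 = {1, 2, 11, 13}  B9 = {1, 2, 8, 11}  B10 = {1, 2, 8, 10}  B11 = {2, 8, 10, 12}  B12 = {3, 8, 10, 12}
Tree: B1–B2, B2–B3, B3–B4, B4–B5, B5–B6, B6–B7, B7–B8, B8–B9, B9–B10, B10–B11, B11–B12
The largest bag has 4 vertices, giving width 3; this decomposition certifies tw(G) ≤ 3. For the lower bound: the 4 vertex sets {0,6,14}, {7}, {5}, {4,9,11,13} are disjoint, each induces a connected subgraph, and every pair is joined by at least one edge of G. Contracting each set to a single vertex therefore yields K_{4} as a minor, and since treewidth is minor-monotone, tw(G) ≥ tw(K_{4}) = 3. Hence tw(G) = 3 exactly.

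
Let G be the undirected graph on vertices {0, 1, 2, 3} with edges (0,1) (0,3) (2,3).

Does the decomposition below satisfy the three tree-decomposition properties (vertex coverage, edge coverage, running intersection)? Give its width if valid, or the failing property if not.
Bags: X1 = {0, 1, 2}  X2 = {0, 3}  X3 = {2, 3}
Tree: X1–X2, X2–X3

A tree decomposition must satisfy three properties: every vertex lies in some bag; for every edge, both endpoints lie together in some bag; and for every vertex, the bags containing it form a connected subtree. Here bags containing vertex 2 are not connected in the tree, so the decomposition is invalid.

No — bags containing vertex 2 are not connected in the tree.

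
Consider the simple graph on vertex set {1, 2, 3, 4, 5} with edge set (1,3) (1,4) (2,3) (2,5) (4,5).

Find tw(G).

A width-2 tree decomposition is:
Bags: B1 = {2, 3, 5}  B2 = {1, 3, 5}  B3 = {1, 4, 5}
Tree: B1–B2, B2–B3
Each bag holds 3 vertices, so the decomposition has width 2, which upper-bounds the treewidth. For the lower bound, G contains the cycle 5–2–3–1–4–5, so G is not a forest; only forests have treewidth ≤ 1, hence tw(G) ≥ 2. The upper and lower bounds meet at 2, so that is the treewidth.

2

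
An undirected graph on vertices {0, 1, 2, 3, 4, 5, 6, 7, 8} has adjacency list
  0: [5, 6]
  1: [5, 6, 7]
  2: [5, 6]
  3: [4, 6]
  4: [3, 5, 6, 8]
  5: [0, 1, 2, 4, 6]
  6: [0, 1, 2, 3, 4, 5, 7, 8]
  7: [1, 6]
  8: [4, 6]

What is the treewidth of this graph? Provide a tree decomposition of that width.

Each bag holds 3 vertices, so the decomposition has width 2, which upper-bounds the treewidth. For the lower bound, the 3 vertices {4, 6, 8} are pairwise adjacent, and any tree decomposition puts a clique entirely inside one bag — forcing width ≥ 2. Hence tw(G) = 2 exactly.

Treewidth 2.
Bags: B1 = {0, 5, 6}  B2 = {1, 5, 6}  B3 = {4, 5, 6}  B4 = {2, 5, 6}  B5 = {1, 6, 7}  B6 = {3, 4, 6}  B7 = {4, 6, 8}
Tree: B1–B2, B1–B3, B3–B4, B2–B5, B3–B6, B6–B7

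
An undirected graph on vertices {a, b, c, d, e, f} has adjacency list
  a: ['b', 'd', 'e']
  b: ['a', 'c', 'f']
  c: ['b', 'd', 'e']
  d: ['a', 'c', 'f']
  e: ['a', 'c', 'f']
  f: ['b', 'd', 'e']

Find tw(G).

3

A width-3 tree decomposition is:
Bags: B1 = {a, b, d, e}  B2 = {b, c, d, e}  B3 = {b, d, e, f}
Tree: B1–B2, B2–B3
Every bag has size at most 4, so the width is 4 − 1 = 3 and tw(G) ≤ 3. For the lower bound: the 4 vertex sets {a,e}, {b,c}, {d}, {f} are disjoint, each induces a connected subgraph, and every pair is joined by at least one edge of G. Contracting each set to a single vertex therefore yields K_{4} as a minor, and since treewidth is minor-monotone, tw(G) ≥ tw(K_{4}) = 3. The upper and lower bounds meet at 3, so that is the treewidth.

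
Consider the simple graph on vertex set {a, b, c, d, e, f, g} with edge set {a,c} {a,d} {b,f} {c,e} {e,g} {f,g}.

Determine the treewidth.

A width-1 tree decomposition is:
Bags: B1 = {a, d}  B2 = {a, c}  B3 = {c, e}  B4 = {e, g}  B5 = {f, g}  B6 = {b, f}
Tree: B1–B2, B2–B3, B3–B4, B4–B5, B5–B6
Every bag has size at most 2, so the width is 2 − 1 = 1 and tw(G) ≤ 1. Since G has at least one edge (e.g. d–a), it is not an edgeless graph, so tw(G) ≥ 1. Combining the bounds, tw(G) = 1.

1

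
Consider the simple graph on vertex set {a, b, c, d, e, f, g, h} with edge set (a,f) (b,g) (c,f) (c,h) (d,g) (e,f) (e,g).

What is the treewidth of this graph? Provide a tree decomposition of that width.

Treewidth 1.
Bags: B1 = {e, f}  B2 = {e, g}  B3 = {c, f}  B4 = {d, g}  B5 = {a, f}  B6 = {b, g}  B7 = {c, h}
Tree: B1–B2, B1–B3, B2–B4, B1–B5, B2–B6, B3–B7

Each bag holds 2 vertices, so the decomposition has width 1, which upper-bounds the treewidth. Any graph with an edge has treewidth ≥ 1, and G has the edge e–f. Hence tw(G) = 1 exactly.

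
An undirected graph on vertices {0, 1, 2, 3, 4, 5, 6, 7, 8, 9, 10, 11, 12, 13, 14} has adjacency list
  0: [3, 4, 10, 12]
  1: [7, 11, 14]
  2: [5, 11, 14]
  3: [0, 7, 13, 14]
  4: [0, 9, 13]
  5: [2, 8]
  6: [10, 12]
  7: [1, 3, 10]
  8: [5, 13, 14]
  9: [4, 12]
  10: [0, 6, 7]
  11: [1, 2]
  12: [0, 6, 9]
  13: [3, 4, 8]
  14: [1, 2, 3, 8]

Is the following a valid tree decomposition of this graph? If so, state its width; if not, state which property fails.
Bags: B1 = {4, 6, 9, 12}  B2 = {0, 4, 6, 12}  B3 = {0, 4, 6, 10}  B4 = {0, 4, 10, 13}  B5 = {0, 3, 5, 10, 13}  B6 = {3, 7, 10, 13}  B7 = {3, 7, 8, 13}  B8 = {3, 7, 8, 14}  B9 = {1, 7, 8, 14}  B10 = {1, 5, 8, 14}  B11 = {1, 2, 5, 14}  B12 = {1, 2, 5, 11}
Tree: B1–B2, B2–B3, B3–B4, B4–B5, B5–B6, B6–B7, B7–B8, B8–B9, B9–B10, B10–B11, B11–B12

A tree decomposition must satisfy three properties: every vertex lies in some bag; for every edge, both endpoints lie together in some bag; and for every vertex, the bags containing it form a connected subtree. Here bags containing vertex 5 are not connected in the tree, so the decomposition is invalid.

No — bags containing vertex 5 are not connected in the tree.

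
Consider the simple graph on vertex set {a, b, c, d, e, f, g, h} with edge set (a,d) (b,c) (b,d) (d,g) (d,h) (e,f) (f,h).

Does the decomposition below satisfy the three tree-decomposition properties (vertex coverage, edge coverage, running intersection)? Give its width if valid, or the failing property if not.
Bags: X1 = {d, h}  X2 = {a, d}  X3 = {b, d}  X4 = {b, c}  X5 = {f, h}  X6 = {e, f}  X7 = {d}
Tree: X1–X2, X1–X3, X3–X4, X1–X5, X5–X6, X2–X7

A tree decomposition must satisfy three properties: every vertex lies in some bag; for every edge, both endpoints lie together in some bag; and for every vertex, the bags containing it form a connected subtree. Here vertex g appears in no bag, so the decomposition is invalid.

No — vertex g appears in no bag.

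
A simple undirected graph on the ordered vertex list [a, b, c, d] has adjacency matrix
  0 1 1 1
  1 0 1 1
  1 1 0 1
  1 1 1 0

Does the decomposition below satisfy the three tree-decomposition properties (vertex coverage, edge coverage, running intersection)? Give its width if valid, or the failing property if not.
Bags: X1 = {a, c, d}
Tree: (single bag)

A tree decomposition must satisfy three properties: every vertex lies in some bag; for every edge, both endpoints lie together in some bag; and for every vertex, the bags containing it form a connected subtree. Here vertex b appears in no bag, so the decomposition is invalid.

No — vertex b appears in no bag.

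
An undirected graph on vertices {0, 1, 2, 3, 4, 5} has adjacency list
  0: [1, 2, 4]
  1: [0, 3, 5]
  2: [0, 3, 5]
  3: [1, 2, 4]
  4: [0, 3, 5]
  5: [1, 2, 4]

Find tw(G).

3

A width-3 tree decomposition is:
Bags: B1 = {0, 1, 2, 4}  B2 = {1, 2, 3, 4}  B3 = {1, 2, 4, 5}
Tree: B1–B2, B2–B3
Every bag has size at most 4, so the width is 4 − 1 = 3 and tw(G) ≤ 3. For the lower bound: the 4 vertex sets {0,4}, {2,3}, {1}, {5} are disjoint, each induces a connected subgraph, and every pair is joined by at least one edge of G. Contracting each set to a single vertex therefore yields K_{4} as a minor, and since treewidth is minor-monotone, tw(G) ≥ tw(K_{4}) = 3. Combining the bounds, tw(G) = 3.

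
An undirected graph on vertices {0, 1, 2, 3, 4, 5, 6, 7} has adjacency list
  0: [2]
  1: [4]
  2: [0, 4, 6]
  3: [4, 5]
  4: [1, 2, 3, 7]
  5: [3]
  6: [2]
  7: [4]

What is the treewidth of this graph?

1

A width-1 tree decomposition is:
Bags: B1 = {2, 4}  B2 = {3, 4}  B3 = {1, 4}  B4 = {0, 2}  B5 = {3, 5}  B6 = {2, 6}  B7 = {4, 7}
Tree: B1–B2, B1–B3, B1–B4, B2–B5, B1–B6, B2–B7
The largest bag has 2 vertices, giving width 1; this decomposition certifies tw(G) ≤ 1. G has an edge, so its treewidth is at least 1. Combining the bounds, tw(G) = 1.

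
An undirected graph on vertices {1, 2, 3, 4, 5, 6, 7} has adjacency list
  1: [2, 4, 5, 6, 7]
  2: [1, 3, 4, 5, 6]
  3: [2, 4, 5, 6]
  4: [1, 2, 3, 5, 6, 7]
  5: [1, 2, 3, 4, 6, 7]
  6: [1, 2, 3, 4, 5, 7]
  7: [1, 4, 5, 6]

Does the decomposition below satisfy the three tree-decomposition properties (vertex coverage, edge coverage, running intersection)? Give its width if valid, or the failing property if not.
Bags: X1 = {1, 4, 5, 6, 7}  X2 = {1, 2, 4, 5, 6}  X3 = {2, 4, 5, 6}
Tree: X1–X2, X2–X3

A tree decomposition must satisfy three properties: every vertex lies in some bag; for every edge, both endpoints lie together in some bag; and for every vertex, the bags containing it form a connected subtree. Here vertex 3 appears in no bag, so the decomposition is invalid.

No — vertex 3 appears in no bag.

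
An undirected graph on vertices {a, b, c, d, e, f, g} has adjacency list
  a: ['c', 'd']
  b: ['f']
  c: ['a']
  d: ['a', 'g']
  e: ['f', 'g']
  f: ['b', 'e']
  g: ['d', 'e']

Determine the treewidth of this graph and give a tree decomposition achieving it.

Every bag has size at most 2, so the width is 2 − 1 = 1 and tw(G) ≤ 1. G has an edge, so its treewidth is at least 1. The upper and lower bounds meet at 1, so that is the treewidth.

Treewidth 1.
One such decomposition:
Bags: B1 = {a, c}  B2 = {a, d}  B3 = {d, g}  B4 = {e, g}  B5 = {e, f}  B6 = {b, f}
Tree: B1–B2, B2–B3, B3–B4, B4–B5, B5–B6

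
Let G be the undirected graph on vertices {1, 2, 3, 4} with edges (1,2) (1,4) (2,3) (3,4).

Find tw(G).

A width-2 tree decomposition is:
Bags: B1 = {1, 3, 4}  B2 = {1, 2, 3}
Tree: B1–B2
Every bag has size at most 3, so the width is 3 − 1 = 2 and tw(G) ≤ 2. For the lower bound, G contains the cycle 1–4–3–2–1, so G is not a forest; only forests have treewidth ≤ 1, hence tw(G) ≥ 2. The upper and lower bounds meet at 2, so that is the treewidth.

2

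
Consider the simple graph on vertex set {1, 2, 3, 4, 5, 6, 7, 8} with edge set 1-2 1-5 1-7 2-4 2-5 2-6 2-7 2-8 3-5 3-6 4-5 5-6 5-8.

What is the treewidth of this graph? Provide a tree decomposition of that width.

Treewidth 2.
One such decomposition:
Bags: B1 = {2, 4, 5}  B2 = {2, 5, 8}  B3 = {2, 5, 6}  B4 = {3, 5, 6}  B5 = {1, 2, 5}  B6 = {1, 2, 7}
Tree: B1–B2, B1–B3, B3–B4, B3–B5, B5–B6

Every bag has size at most 3, so the width is 3 − 1 = 2 and tw(G) ≤ 2. Conversely, {2, 5, 8} is a clique of size 3, and the vertices of any clique must share a bag in every tree decomposition; so some bag has ≥ 3 vertices and tw(G) ≥ 2. Therefore the treewidth is 2.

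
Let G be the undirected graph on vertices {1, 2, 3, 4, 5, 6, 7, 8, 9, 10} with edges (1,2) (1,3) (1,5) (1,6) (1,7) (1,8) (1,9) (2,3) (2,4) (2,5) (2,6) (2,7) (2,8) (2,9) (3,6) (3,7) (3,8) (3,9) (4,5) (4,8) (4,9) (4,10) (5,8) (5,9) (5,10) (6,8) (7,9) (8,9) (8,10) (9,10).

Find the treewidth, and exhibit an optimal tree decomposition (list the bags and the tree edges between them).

Treewidth 4.
One such decomposition:
Bags: B1 = {1, 2, 3, 8, 9}  B2 = {1, 2, 5, 8, 9}  B3 = {1, 2, 3, 7, 9}  B4 = {1, 2, 3, 6, 8}  B5 = {2, 4, 5, 8, 9}  B6 = {4, 5, 8, 9, 10}
Tree: B1–B2, B1–B3, B1–B4, B2–B5, B5–B6

Every bag has size at most 5, so the width is 5 − 1 = 4 and tw(G) ≤ 4. On the other hand G contains the 5-clique {1, 2, 3, 8, 9}. A clique must lie in a single bag of any decomposition, so no decomposition can have width below 4. Combining the bounds, tw(G) = 4.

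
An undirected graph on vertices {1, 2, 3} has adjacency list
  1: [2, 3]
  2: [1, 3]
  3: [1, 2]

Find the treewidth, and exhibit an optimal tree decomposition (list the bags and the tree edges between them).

A single bag containing all 3 vertices is trivially a valid decomposition of width 2. On the other hand G contains the 3-clique {1, 2, 3}. A clique must lie in a single bag of any decomposition, so no decomposition can have width below 2. Hence tw(G) = 2 exactly.

Treewidth 2.
Bags: B1 = {1, 2, 3}
Tree: (single bag)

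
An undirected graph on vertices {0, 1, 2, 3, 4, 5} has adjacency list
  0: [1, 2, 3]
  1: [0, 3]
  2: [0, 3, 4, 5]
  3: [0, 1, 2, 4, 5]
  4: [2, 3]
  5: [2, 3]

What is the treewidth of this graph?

2

A width-2 tree decomposition is:
Bags: B1 = {0, 2, 3}  B2 = {2, 3, 5}  B3 = {2, 3, 4}  B4 = {0, 1, 3}
Tree: B1–B2, B1–B3, B1–B4
The largest bag has 3 vertices, giving width 2; this decomposition certifies tw(G) ≤ 2. For the lower bound, the 3 vertices {0, 1, 3} are pairwise adjacent, and any tree decomposition puts a clique entirely inside one bag — forcing width ≥ 2. Hence tw(G) = 2 exactly.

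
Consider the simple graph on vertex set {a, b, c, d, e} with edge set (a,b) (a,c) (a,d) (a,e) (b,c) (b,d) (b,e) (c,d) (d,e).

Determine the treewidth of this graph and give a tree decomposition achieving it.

Every bag has size at most 4, so the width is 4 − 1 = 3 and tw(G) ≤ 3. Conversely, {a, b, d, e} is a clique of size 4, and the vertices of any clique must share a bag in every tree decomposition; so some bag has ≥ 4 vertices and tw(G) ≥ 3. The upper and lower bounds meet at 3, so that is the treewidth.

Treewidth 3.
One optimal decomposition is:
Bags: B1 = {a, b, d, e}  B2 = {a, b, c, d}
Tree: B1–B2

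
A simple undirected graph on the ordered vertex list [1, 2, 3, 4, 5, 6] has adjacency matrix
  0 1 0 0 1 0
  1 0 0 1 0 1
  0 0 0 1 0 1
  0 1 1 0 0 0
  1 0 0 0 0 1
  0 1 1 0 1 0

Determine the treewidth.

2

A width-2 tree decomposition is:
Bags: B1 = {1, 2, 5}  B2 = {2, 5, 6}  B3 = {2, 4, 6}  B4 = {3, 4, 6}
Tree: B1–B2, B2–B3, B3–B4
Every bag has size at most 3, so the width is 3 − 1 = 2 and tw(G) ≤ 2. The edges 1–5–6–2–1 form a cycle, so G is not a tree and its treewidth is at least 2. Hence tw(G) = 2 exactly.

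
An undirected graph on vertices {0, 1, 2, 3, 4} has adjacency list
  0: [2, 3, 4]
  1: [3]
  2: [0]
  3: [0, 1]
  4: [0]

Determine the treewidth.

A width-1 tree decomposition is:
Bags: B1 = {0, 3}  B2 = {1, 3}  B3 = {0, 2}  B4 = {0, 4}
Tree: B1–B2, B1–B3, B3–B4
Every bag has size at most 2, so the width is 2 − 1 = 1 and tw(G) ≤ 1. Since G has at least one edge (e.g. 3–0), it is not an edgeless graph, so tw(G) ≥ 1. Hence tw(G) = 1 exactly.

1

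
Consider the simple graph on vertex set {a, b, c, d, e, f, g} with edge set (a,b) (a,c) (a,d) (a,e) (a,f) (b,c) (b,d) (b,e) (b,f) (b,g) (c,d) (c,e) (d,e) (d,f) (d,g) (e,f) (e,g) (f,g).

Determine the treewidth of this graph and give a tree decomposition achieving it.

Treewidth 4.
One such decomposition:
Bags: B1 = {a, b, d, e, f}  B2 = {a, b, c, d, e}  B3 = {b, d, e, f, g}
Tree: B1–B2, B1–B3

The largest bag has 5 vertices, giving width 4; this decomposition certifies tw(G) ≤ 4. For the lower bound, the 5 vertices {a, b, c, d, e} are pairwise adjacent, and any tree decomposition puts a clique entirely inside one bag — forcing width ≥ 4. The upper and lower bounds meet at 4, so that is the treewidth.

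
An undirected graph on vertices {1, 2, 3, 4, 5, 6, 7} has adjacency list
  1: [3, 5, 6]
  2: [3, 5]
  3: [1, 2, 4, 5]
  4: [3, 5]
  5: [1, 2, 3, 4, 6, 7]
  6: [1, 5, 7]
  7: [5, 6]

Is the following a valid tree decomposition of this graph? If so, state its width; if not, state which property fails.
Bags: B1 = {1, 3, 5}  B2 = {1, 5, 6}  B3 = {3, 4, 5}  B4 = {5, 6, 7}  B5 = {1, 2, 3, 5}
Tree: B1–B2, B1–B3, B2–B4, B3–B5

No — bags containing vertex 1 are not connected in the tree.

A tree decomposition must satisfy three properties: every vertex lies in some bag; for every edge, both endpoints lie together in some bag; and for every vertex, the bags containing it form a connected subtree. Here bags containing vertex 1 are not connected in the tree, so the decomposition is invalid.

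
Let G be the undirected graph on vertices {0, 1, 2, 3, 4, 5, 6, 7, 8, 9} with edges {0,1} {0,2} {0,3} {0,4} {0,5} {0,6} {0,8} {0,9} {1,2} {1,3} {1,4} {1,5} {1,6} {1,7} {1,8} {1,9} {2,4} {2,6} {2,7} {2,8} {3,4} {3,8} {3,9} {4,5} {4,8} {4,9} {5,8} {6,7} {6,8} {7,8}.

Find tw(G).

A width-4 tree decomposition is:
Bags: B1 = {0, 1, 2, 4, 8}  B2 = {0, 1, 3, 4, 8}  B3 = {0, 1, 2, 6, 8}  B4 = {1, 2, 6, 7, 8}  B5 = {0, 1, 3, 4, 9}  B6 = {0, 1, 4, 5, 8}
Tree: B1–B2, B1–B3, B3–B4, B2–B5, B2–B6
Every bag has size at most 5, so the width is 5 − 1 = 4 and tw(G) ≤ 4. For the lower bound, the 5 vertices {0, 1, 2, 4, 8} are pairwise adjacent, and any tree decomposition puts a clique entirely inside one bag — forcing width ≥ 4. The upper and lower bounds meet at 4, so that is the treewidth.

4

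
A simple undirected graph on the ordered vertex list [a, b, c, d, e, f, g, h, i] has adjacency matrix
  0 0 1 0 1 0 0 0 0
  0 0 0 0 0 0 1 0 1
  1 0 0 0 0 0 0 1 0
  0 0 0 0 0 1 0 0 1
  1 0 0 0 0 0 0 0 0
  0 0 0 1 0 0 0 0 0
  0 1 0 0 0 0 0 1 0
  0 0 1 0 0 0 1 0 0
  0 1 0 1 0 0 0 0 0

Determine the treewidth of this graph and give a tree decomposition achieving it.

The largest bag has 2 vertices, giving width 1; this decomposition certifies tw(G) ≤ 1. G has an edge, so its treewidth is at least 1. Combining the bounds, tw(G) = 1.

Treewidth 1.
One such decomposition:
Bags: B1 = {d, f}  B2 = {d, i}  B3 = {b, i}  B4 = {b, g}  B5 = {g, h}  B6 = {c, h}  B7 = {a, c}  B8 = {a, e}
Tree: B1–B2, B2–B3, B3–B4, B4–B5, B5–B6, B6–B7, B7–B8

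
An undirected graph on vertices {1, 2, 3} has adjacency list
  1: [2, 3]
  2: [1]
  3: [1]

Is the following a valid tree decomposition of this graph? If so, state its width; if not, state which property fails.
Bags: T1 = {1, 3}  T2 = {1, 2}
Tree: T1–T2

Checking the three conditions: (i) the bags cover all of {1, 2, 3}; (ii) for each edge, some bag contains both endpoints; (iii) the bags containing any fixed vertex form a subtree. All hold, so the decomposition is valid with width 2 − 1 = 1.

Yes; width 1.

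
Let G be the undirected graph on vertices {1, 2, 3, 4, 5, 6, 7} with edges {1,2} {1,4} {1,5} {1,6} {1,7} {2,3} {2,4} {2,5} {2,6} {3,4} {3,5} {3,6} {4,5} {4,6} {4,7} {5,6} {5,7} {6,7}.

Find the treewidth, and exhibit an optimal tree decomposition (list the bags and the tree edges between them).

Every bag has size at most 5, so the width is 5 − 1 = 4 and tw(G) ≤ 4. On the other hand G contains the 5-clique {1, 2, 4, 5, 6}. A clique must lie in a single bag of any decomposition, so no decomposition can have width below 4. The upper and lower bounds meet at 4, so that is the treewidth.

Treewidth 4.
One such decomposition:
Bags: B1 = {2, 3, 4, 5, 6}  B2 = {1, 2, 4, 5, 6}  B3 = {1, 4, 5, 6, 7}
Tree: B1–B2, B2–B3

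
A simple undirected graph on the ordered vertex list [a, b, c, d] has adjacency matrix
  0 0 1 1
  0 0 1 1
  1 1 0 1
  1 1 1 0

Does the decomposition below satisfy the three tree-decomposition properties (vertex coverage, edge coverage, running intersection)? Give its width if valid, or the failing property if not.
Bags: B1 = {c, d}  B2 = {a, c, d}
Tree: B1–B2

A tree decomposition must satisfy three properties: every vertex lies in some bag; for every edge, both endpoints lie together in some bag; and for every vertex, the bags containing it form a connected subtree. Here vertex b appears in no bag, so the decomposition is invalid.

No — vertex b appears in no bag.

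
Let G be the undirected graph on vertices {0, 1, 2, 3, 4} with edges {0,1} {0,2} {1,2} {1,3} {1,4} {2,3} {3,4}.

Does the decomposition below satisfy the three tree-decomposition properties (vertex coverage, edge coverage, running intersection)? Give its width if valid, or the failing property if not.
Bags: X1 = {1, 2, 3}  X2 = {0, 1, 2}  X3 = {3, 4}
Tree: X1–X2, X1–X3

A tree decomposition must satisfy three properties: every vertex lies in some bag; for every edge, both endpoints lie together in some bag; and for every vertex, the bags containing it form a connected subtree. Here edge (1,4) lies in no bag, so the decomposition is invalid.

No — edge (1,4) lies in no bag.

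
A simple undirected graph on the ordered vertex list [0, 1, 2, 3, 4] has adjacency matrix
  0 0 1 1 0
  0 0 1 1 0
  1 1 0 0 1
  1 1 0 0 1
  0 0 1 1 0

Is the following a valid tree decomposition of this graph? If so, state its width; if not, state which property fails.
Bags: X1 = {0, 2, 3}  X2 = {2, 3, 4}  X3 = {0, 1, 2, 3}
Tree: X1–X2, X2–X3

No — bags containing vertex 0 are not connected in the tree.

A tree decomposition must satisfy three properties: every vertex lies in some bag; for every edge, both endpoints lie together in some bag; and for every vertex, the bags containing it form a connected subtree. Here bags containing vertex 0 are not connected in the tree, so the decomposition is invalid.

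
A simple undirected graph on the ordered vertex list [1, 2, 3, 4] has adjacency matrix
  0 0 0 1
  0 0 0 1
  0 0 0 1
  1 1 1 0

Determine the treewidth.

A width-1 tree decomposition is:
Bags: B1 = {3, 4}  B2 = {1, 4}  B3 = {2, 4}
Tree: B1–B2, B1–B3
Each bag holds 2 vertices, so the decomposition has width 1, which upper-bounds the treewidth. G has an edge, so its treewidth is at least 1. The upper and lower bounds meet at 1, so that is the treewidth.

1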